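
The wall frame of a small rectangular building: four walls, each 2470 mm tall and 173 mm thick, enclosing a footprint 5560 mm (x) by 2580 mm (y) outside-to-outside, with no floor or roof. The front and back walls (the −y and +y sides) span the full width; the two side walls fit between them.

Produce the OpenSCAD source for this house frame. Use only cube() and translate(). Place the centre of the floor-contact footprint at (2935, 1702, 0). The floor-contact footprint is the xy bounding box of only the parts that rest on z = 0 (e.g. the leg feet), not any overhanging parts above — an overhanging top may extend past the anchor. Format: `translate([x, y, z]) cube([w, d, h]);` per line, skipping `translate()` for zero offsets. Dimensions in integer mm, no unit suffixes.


translate([155, 412, 0]) cube([5560, 173, 2470]);
translate([155, 2819, 0]) cube([5560, 173, 2470]);
translate([155, 585, 0]) cube([173, 2234, 2470]);
translate([5542, 585, 0]) cube([173, 2234, 2470]);


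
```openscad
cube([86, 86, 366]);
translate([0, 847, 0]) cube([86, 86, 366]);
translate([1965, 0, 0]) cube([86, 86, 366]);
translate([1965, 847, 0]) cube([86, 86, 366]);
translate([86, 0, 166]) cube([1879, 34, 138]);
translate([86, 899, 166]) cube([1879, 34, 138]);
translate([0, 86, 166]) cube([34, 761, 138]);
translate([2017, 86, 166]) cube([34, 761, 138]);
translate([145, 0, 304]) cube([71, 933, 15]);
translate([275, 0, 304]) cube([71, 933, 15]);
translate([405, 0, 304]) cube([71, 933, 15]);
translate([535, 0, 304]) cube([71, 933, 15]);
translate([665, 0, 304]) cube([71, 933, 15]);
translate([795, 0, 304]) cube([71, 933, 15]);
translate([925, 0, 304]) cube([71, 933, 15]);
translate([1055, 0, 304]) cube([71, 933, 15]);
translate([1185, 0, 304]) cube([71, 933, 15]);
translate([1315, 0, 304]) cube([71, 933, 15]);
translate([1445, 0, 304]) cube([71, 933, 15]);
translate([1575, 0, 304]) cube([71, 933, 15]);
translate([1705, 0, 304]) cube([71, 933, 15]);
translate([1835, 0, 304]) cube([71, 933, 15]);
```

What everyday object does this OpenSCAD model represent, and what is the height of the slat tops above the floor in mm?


A bed frame. The slat-top height is 319 mm.

Four posts, four rails, and a row of slats — a bed frame. Slats sit on the rails at z = 166 + 138 = 304; with slat thickness 15, the top is 319 mm.


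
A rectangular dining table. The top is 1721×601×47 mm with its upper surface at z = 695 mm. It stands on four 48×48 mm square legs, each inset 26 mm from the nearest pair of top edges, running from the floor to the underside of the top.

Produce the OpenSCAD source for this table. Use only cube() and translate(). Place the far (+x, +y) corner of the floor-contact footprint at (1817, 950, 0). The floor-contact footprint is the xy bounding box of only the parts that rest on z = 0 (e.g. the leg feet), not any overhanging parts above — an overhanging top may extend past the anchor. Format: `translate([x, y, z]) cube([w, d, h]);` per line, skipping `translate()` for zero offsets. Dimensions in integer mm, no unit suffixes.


translate([122, 375, 648]) cube([1721, 601, 47]);
translate([148, 401, 0]) cube([48, 48, 648]);
translate([1769, 401, 0]) cube([48, 48, 648]);
translate([148, 902, 0]) cube([48, 48, 648]);
translate([1769, 902, 0]) cube([48, 48, 648]);


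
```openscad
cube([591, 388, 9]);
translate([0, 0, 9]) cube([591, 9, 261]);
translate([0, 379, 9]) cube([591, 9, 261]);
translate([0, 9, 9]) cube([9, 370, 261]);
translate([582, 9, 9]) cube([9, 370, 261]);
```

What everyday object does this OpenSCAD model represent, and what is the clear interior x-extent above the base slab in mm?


An open box. The internal width is 573 mm.

A 591×388 base slab with four walls standing on it — an open box. The base is 591 mm wide and the walls are 9 mm thick, so the internal width is 591 − 2 × 9 = 573 mm.


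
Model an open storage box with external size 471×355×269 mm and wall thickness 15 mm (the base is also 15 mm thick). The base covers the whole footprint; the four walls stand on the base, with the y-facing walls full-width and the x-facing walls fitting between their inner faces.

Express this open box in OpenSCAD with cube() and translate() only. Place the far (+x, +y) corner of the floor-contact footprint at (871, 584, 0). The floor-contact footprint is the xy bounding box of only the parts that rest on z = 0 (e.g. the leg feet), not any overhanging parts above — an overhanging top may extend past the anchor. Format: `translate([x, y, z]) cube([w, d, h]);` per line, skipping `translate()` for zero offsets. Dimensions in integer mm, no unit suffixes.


translate([400, 229, 0]) cube([471, 355, 15]);
translate([400, 229, 15]) cube([471, 15, 254]);
translate([400, 569, 15]) cube([471, 15, 254]);
translate([400, 244, 15]) cube([15, 325, 254]);
translate([856, 244, 15]) cube([15, 325, 254]);


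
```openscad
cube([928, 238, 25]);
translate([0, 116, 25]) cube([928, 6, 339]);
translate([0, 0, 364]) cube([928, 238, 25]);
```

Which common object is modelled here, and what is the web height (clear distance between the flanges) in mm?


An I-beam. The web height is 339 mm.

Two wide flanges with a thin centred web — an I-beam. Overall 389 mm minus two 25 mm flanges gives a web of 389 − 2·25 = 339 mm.


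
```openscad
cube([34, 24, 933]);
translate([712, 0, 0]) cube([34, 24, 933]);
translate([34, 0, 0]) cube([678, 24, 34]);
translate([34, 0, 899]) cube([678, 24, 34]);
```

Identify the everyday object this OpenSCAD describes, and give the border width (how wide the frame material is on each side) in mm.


A picture frame. The border width is 34 mm.

Four thin pieces enclosing a rectangular opening — a picture frame. The two full-height stiles are 933 mm tall; the top rail sits at z = 899 and is 34 mm tall, so the border above the opening is 933 − 899 = 34 mm, matching the stile x-width.


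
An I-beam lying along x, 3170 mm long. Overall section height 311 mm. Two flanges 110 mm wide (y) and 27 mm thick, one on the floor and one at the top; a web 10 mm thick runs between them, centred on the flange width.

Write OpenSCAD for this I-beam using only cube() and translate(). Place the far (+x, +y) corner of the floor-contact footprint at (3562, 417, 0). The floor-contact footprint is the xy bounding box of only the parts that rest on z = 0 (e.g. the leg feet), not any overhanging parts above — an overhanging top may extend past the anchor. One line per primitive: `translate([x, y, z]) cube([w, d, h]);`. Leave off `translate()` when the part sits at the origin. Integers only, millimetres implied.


translate([392, 307, 0]) cube([3170, 110, 27]);
translate([392, 357, 27]) cube([3170, 10, 257]);
translate([392, 307, 284]) cube([3170, 110, 27]);


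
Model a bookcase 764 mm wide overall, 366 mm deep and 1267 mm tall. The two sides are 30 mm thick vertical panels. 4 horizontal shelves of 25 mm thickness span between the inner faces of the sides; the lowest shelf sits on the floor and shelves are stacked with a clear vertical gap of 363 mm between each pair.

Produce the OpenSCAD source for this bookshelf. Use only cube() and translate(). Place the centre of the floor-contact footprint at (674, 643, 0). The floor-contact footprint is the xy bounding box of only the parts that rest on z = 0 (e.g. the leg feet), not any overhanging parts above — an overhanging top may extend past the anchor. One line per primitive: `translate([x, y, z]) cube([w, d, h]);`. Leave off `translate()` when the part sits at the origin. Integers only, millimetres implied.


translate([292, 460, 0]) cube([30, 366, 1267]);
translate([1026, 460, 0]) cube([30, 366, 1267]);
translate([322, 460, 0]) cube([704, 366, 25]);
translate([322, 460, 388]) cube([704, 366, 25]);
translate([322, 460, 776]) cube([704, 366, 25]);
translate([322, 460, 1164]) cube([704, 366, 25]);


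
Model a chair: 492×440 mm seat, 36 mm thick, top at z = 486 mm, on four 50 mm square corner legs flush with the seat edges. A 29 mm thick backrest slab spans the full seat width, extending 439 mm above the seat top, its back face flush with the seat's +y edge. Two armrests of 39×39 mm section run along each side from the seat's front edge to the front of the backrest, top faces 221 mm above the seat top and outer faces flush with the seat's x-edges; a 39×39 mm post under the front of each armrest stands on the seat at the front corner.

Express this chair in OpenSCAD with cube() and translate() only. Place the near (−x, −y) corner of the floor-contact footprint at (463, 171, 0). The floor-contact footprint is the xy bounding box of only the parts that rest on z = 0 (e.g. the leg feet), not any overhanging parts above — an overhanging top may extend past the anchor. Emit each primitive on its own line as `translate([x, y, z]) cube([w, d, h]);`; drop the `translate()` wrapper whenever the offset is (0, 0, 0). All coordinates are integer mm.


translate([463, 171, 450]) cube([492, 440, 36]);
translate([463, 171, 0]) cube([50, 50, 450]);
translate([905, 171, 0]) cube([50, 50, 450]);
translate([463, 561, 0]) cube([50, 50, 450]);
translate([905, 561, 0]) cube([50, 50, 450]);
translate([463, 582, 486]) cube([492, 29, 439]);
translate([463, 171, 668]) cube([39, 411, 39]);
translate([916, 171, 668]) cube([39, 411, 39]);
translate([463, 171, 486]) cube([39, 39, 182]);
translate([916, 171, 486]) cube([39, 39, 182]);


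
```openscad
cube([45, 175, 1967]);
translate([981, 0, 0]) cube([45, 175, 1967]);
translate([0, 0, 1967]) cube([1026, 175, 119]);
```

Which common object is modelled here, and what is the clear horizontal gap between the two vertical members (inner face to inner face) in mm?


A door frame. The clear opening width is 936 mm.

Two 1967 mm tall posts with a header on top — a door frame. The left jamb is 45 mm wide at x = 0; the right jamb starts at x = 981. The clear opening is 981 − 45 = 936 mm.


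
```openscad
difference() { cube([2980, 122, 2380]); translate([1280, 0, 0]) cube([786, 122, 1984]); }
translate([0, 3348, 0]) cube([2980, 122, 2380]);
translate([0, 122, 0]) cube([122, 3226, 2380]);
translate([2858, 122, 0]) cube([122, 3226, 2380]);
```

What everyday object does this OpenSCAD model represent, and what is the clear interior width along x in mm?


A single room. The interior width is 2736 mm.

Four walls enclosing a rectangle with a door in the front wall — a room. Outside width 2980 minus two 122 mm walls gives 2736 mm.


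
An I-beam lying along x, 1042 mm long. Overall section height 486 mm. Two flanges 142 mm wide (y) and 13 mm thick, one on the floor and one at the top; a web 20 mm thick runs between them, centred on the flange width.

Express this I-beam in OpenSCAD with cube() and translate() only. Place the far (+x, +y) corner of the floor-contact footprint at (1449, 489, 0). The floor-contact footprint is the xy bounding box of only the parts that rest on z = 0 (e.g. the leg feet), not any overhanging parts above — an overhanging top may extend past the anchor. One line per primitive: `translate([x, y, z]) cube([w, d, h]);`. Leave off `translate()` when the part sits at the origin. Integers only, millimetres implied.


translate([407, 347, 0]) cube([1042, 142, 13]);
translate([407, 408, 13]) cube([1042, 20, 460]);
translate([407, 347, 473]) cube([1042, 142, 13]);


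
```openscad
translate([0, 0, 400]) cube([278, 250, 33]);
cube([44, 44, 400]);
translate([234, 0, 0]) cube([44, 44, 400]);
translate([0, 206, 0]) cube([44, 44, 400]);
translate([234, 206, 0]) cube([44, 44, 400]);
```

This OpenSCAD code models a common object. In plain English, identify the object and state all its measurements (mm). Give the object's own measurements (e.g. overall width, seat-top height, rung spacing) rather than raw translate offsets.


A simple wooden stool: a rectangular seat 278 mm (x) by 250 mm (y), 33 mm thick, top face at z = 433 mm, on four square legs, each 44×44 mm in cross-section. The legs rest on z = 0, each flush with a corner of the seat.


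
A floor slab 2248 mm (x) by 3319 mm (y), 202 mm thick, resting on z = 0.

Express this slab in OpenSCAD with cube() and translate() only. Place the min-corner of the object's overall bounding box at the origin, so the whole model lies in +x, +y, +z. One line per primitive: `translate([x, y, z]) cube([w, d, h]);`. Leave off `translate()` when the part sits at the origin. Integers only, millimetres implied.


cube([2248, 3319, 202]);


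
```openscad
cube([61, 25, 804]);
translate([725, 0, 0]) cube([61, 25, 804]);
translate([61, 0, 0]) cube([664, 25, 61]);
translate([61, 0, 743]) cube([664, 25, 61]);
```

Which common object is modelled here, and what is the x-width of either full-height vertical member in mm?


A picture frame. The border width is 61 mm.

Four thin pieces enclosing a rectangular opening — a picture frame. The two full-height stiles are 804 mm tall; the top rail sits at z = 743 and is 61 mm tall, so the border above the opening is 804 − 743 = 61 mm, matching the stile x-width.


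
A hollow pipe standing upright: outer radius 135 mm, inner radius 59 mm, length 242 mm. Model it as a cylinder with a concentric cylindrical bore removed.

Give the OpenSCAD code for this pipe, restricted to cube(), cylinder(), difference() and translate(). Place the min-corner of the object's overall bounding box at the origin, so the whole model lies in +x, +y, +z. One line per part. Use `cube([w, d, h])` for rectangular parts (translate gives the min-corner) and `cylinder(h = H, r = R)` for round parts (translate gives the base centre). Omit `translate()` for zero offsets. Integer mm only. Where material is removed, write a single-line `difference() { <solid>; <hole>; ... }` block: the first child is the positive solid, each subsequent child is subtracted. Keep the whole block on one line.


difference() { translate([135, 135, 0]) cylinder(h = 242, r = 135); translate([135, 135, 0]) cylinder(h = 242, r = 59); }


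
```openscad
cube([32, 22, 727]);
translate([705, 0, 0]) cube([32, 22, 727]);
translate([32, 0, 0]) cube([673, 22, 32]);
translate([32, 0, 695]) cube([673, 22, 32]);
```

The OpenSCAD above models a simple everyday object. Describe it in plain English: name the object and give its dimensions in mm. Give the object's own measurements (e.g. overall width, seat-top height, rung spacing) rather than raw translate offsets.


A rectangular picture frame lying in the x–z plane (depth along y). The opening is 673 mm wide (x) by 663 mm tall (z), surrounded by a border 32 mm wide on all four sides. The frame is 22 mm deep and is made of two full-height vertical stiles with two horizontal rails fitted between them.


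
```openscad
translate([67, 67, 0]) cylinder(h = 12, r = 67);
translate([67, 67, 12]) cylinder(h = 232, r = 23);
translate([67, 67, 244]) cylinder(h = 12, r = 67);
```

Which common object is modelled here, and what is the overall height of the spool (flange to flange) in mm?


A spool. The overall height is 256 mm.

Three coaxial cylinders, large–small–large — a spool. Two 12 mm flanges and a 232 mm core give 12 + 232 + 12 = 256 mm.


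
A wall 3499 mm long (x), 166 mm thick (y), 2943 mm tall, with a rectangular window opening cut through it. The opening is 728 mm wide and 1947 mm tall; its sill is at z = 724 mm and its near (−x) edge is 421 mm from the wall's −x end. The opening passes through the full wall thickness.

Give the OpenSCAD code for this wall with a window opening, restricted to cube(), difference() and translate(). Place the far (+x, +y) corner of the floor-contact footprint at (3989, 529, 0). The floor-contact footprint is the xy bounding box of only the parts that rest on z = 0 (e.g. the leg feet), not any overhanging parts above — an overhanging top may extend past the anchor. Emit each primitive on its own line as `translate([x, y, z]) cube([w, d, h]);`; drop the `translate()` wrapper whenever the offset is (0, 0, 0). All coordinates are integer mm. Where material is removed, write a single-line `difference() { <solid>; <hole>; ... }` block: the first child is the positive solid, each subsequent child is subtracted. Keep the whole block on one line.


difference() { translate([490, 363, 0]) cube([3499, 166, 2943]); translate([911, 363, 724]) cube([728, 166, 1947]); }


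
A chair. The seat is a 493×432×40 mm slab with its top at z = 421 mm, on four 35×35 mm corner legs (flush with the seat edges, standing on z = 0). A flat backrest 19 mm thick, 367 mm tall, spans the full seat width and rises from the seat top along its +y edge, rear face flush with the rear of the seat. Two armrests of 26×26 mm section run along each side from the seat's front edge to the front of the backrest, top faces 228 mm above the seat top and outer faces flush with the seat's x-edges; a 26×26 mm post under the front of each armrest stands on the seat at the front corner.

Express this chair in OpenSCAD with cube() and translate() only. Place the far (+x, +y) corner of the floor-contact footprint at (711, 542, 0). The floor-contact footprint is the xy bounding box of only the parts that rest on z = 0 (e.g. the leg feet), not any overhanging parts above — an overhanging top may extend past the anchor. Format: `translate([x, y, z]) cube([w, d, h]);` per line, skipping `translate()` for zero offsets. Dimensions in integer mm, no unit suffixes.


translate([218, 110, 381]) cube([493, 432, 40]);
translate([218, 110, 0]) cube([35, 35, 381]);
translate([676, 110, 0]) cube([35, 35, 381]);
translate([218, 507, 0]) cube([35, 35, 381]);
translate([676, 507, 0]) cube([35, 35, 381]);
translate([218, 523, 421]) cube([493, 19, 367]);
translate([218, 110, 623]) cube([26, 413, 26]);
translate([685, 110, 623]) cube([26, 413, 26]);
translate([218, 110, 421]) cube([26, 26, 202]);
translate([685, 110, 421]) cube([26, 26, 202]);


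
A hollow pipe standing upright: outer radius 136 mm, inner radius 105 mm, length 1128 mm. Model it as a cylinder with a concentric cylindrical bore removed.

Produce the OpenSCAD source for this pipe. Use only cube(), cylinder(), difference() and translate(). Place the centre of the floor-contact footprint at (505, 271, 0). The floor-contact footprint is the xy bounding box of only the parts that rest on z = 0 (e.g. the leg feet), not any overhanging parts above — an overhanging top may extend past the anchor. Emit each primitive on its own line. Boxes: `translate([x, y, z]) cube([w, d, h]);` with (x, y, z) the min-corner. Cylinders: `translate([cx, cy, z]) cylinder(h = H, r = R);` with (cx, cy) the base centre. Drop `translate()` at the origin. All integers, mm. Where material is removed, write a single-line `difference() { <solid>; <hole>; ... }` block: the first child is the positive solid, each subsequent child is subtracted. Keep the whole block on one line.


difference() { translate([505, 271, 0]) cylinder(h = 1128, r = 136); translate([505, 271, 0]) cylinder(h = 1128, r = 105); }


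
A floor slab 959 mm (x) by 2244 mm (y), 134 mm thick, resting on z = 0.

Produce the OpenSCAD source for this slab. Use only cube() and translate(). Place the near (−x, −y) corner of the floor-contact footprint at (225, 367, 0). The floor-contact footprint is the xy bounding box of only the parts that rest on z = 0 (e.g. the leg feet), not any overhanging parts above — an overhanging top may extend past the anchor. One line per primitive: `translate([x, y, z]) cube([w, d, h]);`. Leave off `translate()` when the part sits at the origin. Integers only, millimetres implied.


translate([225, 367, 0]) cube([959, 2244, 134]);


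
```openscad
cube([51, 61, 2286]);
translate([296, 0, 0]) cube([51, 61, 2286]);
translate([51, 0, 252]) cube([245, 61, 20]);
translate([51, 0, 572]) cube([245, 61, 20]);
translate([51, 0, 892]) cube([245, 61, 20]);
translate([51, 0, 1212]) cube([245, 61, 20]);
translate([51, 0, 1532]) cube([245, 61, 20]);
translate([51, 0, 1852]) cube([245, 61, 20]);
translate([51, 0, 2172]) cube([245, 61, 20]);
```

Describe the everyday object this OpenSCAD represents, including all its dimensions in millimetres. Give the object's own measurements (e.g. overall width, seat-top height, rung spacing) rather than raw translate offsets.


A straight ladder. Two 51×61 mm vertical rails, 2286 mm tall, stand 347 mm apart (outside-to-outside) with their front faces coplanar on the −y side. 7 rungs, each 61 mm deep and 20 mm tall, span between the inner faces of the rails, front faces flush with the rails. The lowest rung's underside is at z = 252 mm and rungs are spaced 320 mm apart (underside to underside).


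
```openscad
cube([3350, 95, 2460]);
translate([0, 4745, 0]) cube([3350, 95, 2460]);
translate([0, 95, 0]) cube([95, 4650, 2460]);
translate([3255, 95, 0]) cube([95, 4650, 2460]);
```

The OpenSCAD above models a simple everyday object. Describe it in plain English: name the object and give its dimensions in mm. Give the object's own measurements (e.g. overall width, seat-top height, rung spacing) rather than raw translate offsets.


The wall frame of a small rectangular building: four walls, each 2460 mm tall and 95 mm thick, enclosing a footprint 3350 mm (x) by 4840 mm (y) outside-to-outside, with no floor or roof. The front and back walls (the −y and +y sides) span the full width; the two side walls fit between them.


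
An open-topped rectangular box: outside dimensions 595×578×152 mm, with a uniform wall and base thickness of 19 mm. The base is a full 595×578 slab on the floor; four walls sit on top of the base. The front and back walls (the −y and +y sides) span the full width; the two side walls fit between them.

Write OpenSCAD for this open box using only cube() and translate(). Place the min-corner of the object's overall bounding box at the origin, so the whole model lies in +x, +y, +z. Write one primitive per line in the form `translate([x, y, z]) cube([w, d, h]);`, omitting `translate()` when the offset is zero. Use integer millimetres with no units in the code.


cube([595, 578, 19]);
translate([0, 0, 19]) cube([595, 19, 133]);
translate([0, 559, 19]) cube([595, 19, 133]);
translate([0, 19, 19]) cube([19, 540, 133]);
translate([576, 19, 19]) cube([19, 540, 133]);


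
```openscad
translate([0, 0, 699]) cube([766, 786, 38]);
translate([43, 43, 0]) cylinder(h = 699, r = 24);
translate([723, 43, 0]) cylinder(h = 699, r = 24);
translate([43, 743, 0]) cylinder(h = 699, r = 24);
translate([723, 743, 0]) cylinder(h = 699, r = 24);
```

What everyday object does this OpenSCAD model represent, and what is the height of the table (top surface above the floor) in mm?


A table. The table height is 737 mm.

A 766×786×38 slab sits at z = 699 on four Ø48 mm round legs — a table. The top surface is at 699 + 38 = 737 mm.


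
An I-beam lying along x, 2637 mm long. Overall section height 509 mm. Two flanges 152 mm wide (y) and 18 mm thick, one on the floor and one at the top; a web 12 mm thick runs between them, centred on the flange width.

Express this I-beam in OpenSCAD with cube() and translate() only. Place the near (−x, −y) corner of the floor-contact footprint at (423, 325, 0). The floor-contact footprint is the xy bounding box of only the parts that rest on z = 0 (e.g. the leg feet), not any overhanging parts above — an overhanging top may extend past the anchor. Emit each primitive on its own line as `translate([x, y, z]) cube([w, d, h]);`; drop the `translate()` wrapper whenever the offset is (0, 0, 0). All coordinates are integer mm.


translate([423, 325, 0]) cube([2637, 152, 18]);
translate([423, 395, 18]) cube([2637, 12, 473]);
translate([423, 325, 491]) cube([2637, 152, 18]);


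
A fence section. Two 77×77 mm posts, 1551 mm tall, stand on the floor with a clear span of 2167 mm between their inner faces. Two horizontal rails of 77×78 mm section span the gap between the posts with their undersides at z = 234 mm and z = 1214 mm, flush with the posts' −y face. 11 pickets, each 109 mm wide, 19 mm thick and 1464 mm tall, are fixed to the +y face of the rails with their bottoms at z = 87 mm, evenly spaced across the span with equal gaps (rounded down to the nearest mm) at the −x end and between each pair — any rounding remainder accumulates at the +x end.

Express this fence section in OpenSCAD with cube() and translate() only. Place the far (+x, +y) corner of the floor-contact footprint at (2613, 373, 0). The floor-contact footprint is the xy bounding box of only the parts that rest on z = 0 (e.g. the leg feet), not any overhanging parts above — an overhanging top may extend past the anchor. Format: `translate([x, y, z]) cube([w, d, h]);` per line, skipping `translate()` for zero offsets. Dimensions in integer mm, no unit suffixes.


translate([292, 296, 0]) cube([77, 77, 1551]);
translate([2536, 296, 0]) cube([77, 77, 1551]);
translate([369, 296, 234]) cube([2167, 77, 78]);
translate([369, 296, 1214]) cube([2167, 77, 78]);
translate([449, 373, 87]) cube([109, 19, 1464]);
translate([638, 373, 87]) cube([109, 19, 1464]);
translate([827, 373, 87]) cube([109, 19, 1464]);
translate([1016, 373, 87]) cube([109, 19, 1464]);
translate([1205, 373, 87]) cube([109, 19, 1464]);
translate([1394, 373, 87]) cube([109, 19, 1464]);
translate([1583, 373, 87]) cube([109, 19, 1464]);
translate([1772, 373, 87]) cube([109, 19, 1464]);
translate([1961, 373, 87]) cube([109, 19, 1464]);
translate([2150, 373, 87]) cube([109, 19, 1464]);
translate([2339, 373, 87]) cube([109, 19, 1464]);


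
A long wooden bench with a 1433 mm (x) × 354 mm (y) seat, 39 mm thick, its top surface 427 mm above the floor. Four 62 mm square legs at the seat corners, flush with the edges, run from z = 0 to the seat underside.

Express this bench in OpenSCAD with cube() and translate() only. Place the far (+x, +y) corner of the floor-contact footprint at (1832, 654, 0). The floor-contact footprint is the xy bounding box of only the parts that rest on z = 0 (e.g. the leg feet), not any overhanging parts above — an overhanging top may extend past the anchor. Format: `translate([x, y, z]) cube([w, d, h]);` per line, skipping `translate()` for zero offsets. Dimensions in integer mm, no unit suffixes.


translate([399, 300, 388]) cube([1433, 354, 39]);
translate([399, 300, 0]) cube([62, 62, 388]);
translate([399, 592, 0]) cube([62, 62, 388]);
translate([1770, 300, 0]) cube([62, 62, 388]);
translate([1770, 592, 0]) cube([62, 62, 388]);


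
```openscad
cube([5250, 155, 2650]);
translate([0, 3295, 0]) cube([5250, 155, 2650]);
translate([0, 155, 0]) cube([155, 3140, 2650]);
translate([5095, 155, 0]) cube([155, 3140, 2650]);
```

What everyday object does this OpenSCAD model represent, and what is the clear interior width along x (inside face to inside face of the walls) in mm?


A house (or room) frame. The interior width is 4940 mm.

Four 2650 mm walls enclosing a rectangle with no floor or roof — a room or house frame. Outside width is 5250 mm and wall thickness is 155 mm, so the interior width is 5250 − 2 × 155 = 4940 mm.


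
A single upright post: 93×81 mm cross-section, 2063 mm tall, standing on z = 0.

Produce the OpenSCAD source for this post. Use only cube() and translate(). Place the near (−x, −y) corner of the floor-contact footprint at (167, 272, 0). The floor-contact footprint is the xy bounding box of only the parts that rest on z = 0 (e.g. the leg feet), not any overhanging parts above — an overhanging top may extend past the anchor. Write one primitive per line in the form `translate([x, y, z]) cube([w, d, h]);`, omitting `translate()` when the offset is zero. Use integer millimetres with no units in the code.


translate([167, 272, 0]) cube([93, 81, 2063]);


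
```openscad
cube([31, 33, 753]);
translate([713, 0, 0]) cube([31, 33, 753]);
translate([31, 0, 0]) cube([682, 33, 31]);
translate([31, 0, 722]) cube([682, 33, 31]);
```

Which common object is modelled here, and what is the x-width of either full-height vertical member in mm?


A picture frame. The border width is 31 mm.

Four thin pieces enclosing a rectangular opening — a picture frame. The two full-height stiles are 753 mm tall; the top rail sits at z = 722 and is 31 mm tall, so the border above the opening is 753 − 722 = 31 mm, matching the stile x-width.


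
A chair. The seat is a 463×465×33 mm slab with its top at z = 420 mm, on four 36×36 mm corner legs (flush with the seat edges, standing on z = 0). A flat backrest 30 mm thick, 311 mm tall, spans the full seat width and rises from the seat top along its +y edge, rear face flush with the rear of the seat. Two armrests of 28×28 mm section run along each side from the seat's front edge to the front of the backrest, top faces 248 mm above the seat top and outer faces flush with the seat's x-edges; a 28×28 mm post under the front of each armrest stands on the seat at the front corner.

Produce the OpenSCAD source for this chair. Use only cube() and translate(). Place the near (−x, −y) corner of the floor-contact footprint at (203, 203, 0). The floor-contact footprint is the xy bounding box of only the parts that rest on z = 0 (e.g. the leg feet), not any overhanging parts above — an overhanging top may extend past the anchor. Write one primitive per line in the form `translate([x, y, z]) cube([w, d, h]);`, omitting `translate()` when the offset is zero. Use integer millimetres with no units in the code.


translate([203, 203, 387]) cube([463, 465, 33]);
translate([203, 203, 0]) cube([36, 36, 387]);
translate([630, 203, 0]) cube([36, 36, 387]);
translate([203, 632, 0]) cube([36, 36, 387]);
translate([630, 632, 0]) cube([36, 36, 387]);
translate([203, 638, 420]) cube([463, 30, 311]);
translate([203, 203, 640]) cube([28, 435, 28]);
translate([638, 203, 640]) cube([28, 435, 28]);
translate([203, 203, 420]) cube([28, 28, 220]);
translate([638, 203, 420]) cube([28, 28, 220]);


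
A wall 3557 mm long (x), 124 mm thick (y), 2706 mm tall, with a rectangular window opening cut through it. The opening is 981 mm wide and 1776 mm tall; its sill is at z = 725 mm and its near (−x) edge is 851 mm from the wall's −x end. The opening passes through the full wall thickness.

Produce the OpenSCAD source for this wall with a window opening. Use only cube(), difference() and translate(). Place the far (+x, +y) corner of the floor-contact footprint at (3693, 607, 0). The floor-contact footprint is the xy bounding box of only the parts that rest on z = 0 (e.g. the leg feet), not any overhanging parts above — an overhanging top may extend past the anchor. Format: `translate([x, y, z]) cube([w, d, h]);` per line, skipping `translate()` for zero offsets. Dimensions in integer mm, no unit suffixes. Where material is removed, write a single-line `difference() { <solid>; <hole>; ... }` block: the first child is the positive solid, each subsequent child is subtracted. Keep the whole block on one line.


difference() { translate([136, 483, 0]) cube([3557, 124, 2706]); translate([987, 483, 725]) cube([981, 124, 1776]); }


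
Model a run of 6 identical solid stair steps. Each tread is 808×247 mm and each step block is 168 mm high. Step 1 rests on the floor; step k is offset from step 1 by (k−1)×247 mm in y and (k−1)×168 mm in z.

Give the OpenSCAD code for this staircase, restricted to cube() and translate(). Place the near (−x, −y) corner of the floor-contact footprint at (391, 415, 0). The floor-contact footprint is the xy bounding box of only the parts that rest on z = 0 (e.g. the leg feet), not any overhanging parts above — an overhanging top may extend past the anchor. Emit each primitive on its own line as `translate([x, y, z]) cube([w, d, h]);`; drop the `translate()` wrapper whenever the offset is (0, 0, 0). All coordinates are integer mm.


translate([391, 415, 0]) cube([808, 247, 168]);
translate([391, 662, 168]) cube([808, 247, 168]);
translate([391, 909, 336]) cube([808, 247, 168]);
translate([391, 1156, 504]) cube([808, 247, 168]);
translate([391, 1403, 672]) cube([808, 247, 168]);
translate([391, 1650, 840]) cube([808, 247, 168]);


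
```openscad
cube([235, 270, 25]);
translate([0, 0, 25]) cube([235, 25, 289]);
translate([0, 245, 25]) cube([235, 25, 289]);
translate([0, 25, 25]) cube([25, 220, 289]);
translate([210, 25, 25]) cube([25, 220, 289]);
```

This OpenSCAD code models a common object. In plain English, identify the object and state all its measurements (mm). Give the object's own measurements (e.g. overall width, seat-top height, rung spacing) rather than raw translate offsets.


An open-topped rectangular box: outside dimensions 235×270×314 mm, with a uniform wall and base thickness of 25 mm. The base is a full 235×270 slab on the floor; four walls sit on top of the base. The front and back walls (the −y and +y sides) span the full width; the two side walls fit between them.


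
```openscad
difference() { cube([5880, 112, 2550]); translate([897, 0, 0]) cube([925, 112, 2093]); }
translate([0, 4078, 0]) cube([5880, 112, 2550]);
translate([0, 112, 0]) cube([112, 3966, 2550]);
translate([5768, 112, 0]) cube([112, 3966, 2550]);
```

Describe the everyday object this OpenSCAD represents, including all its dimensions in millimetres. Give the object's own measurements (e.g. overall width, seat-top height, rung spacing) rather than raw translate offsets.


A single room: four walls, each 2550 mm tall and 112 mm thick, enclosing an outside footprint 5880×4190 mm (x × y), no floor or roof. The front and back walls (−y and +y sides) run the full x-width; the side walls fit between their inner faces. A door opening 925 mm wide and 2093 mm tall is cut through the front wall from the floor up, its −x edge 897 mm from the wall's −x end.


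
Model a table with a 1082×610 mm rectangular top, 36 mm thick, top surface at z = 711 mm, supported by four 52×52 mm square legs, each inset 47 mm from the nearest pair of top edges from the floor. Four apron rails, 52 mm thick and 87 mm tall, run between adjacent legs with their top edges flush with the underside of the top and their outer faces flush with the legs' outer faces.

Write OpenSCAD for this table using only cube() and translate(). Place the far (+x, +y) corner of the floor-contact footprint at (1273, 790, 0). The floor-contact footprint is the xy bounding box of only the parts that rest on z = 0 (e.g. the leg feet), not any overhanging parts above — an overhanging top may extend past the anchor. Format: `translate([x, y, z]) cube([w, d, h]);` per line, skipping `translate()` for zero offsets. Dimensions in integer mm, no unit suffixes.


// leg_h = 711 - 36 = 675
// apron z = 675 - 87 = 588
translate([238, 227, 675]) cube([1082, 610, 36]);
translate([285, 274, 0]) cube([52, 52, 675]);
translate([1221, 274, 0]) cube([52, 52, 675]);
translate([285, 738, 0]) cube([52, 52, 675]);
translate([1221, 738, 0]) cube([52, 52, 675]);
translate([337, 274, 588]) cube([884, 52, 87]);
translate([337, 738, 588]) cube([884, 52, 87]);
translate([285, 326, 588]) cube([52, 412, 87]);
translate([1221, 326, 588]) cube([52, 412, 87]);


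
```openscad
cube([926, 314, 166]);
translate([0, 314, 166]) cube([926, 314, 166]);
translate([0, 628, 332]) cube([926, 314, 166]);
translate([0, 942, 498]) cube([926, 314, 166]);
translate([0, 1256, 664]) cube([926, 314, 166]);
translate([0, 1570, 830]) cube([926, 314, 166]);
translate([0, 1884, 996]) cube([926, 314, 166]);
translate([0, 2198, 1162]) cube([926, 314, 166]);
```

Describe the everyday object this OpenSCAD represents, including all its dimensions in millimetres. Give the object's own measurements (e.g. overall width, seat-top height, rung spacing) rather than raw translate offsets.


A straight staircase of 8 solid steps. Each step is 926 mm wide (x), 314 mm deep (y, the going) and 166 mm tall (the rise). The first step rests on the floor; each subsequent step sits one going further in +y and one rise higher in +z, directly behind and above the previous step with no overlap.


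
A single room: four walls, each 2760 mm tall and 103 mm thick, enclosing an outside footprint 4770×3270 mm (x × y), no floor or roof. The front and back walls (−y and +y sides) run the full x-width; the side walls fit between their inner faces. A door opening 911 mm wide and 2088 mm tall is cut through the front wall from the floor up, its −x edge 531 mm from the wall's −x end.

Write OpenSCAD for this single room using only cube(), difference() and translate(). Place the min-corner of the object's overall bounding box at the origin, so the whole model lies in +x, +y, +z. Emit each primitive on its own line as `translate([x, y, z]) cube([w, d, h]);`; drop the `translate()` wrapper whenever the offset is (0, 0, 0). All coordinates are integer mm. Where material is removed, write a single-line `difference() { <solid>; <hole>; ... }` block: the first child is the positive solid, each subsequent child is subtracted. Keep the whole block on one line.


difference() { cube([4770, 103, 2760]); translate([531, 0, 0]) cube([911, 103, 2088]); }
translate([0, 3167, 0]) cube([4770, 103, 2760]);
translate([0, 103, 0]) cube([103, 3064, 2760]);
translate([4667, 103, 0]) cube([103, 3064, 2760]);


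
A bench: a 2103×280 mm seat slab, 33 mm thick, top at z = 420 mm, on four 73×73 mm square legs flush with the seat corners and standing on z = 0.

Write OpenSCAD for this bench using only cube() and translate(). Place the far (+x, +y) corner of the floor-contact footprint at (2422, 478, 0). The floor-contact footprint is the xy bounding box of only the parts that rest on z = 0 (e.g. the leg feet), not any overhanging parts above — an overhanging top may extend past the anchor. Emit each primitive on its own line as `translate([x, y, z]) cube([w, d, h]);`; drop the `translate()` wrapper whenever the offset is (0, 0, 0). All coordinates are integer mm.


// leg_h = 420 − 33 = 387
translate([319, 198, 387]) cube([2103, 280, 33]);
translate([319, 198, 0]) cube([73, 73, 387]);
translate([319, 405, 0]) cube([73, 73, 387]);
translate([2349, 198, 0]) cube([73, 73, 387]);
translate([2349, 405, 0]) cube([73, 73, 387]);


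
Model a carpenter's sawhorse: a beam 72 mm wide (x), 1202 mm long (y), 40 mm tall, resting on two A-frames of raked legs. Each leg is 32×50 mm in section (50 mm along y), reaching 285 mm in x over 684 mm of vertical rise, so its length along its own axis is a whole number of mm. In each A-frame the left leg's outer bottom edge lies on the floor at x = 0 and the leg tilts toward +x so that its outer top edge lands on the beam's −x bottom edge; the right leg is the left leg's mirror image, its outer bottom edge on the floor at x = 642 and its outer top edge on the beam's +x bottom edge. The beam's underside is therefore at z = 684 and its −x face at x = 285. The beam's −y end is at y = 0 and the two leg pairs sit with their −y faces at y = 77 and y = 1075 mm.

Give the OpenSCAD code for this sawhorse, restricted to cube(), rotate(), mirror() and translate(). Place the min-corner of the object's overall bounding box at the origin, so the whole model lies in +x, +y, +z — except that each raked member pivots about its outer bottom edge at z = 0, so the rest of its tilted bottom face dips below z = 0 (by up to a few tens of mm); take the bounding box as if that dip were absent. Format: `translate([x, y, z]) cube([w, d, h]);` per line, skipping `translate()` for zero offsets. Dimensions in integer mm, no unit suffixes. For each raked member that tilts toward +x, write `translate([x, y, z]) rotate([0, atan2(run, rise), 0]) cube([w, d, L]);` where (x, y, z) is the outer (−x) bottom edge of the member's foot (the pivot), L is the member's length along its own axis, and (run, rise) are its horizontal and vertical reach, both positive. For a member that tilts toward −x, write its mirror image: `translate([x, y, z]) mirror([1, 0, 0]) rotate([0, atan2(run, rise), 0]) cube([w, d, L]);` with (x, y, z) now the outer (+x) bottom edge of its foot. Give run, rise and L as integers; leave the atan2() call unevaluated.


translate([285, 0, 684]) cube([72, 1202, 40]);
translate([0, 77, 0]) rotate([0, atan2(285, 684), 0]) cube([32, 50, 741]);
translate([642, 77, 0]) mirror([1, 0, 0]) rotate([0, atan2(285, 684), 0]) cube([32, 50, 741]);
translate([0, 1075, 0]) rotate([0, atan2(285, 684), 0]) cube([32, 50, 741]);
translate([642, 1075, 0]) mirror([1, 0, 0]) rotate([0, atan2(285, 684), 0]) cube([32, 50, 741]);
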